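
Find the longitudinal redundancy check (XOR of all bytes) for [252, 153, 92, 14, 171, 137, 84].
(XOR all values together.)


XOR chain: 252 ^ 153 ^ 92 ^ 14 ^ 171 ^ 137 ^ 84 = 65

65


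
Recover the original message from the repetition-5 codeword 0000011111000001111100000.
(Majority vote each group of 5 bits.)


Groups: 00000, 11111, 00000, 11111, 00000
Majority votes: 01010

01010


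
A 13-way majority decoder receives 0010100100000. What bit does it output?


Ones: 3 out of 13
Threshold: 7

0 (3/13 voted 1)


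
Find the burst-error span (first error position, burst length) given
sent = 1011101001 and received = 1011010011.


XOR: 0000111010

Burst at position 4, length 5


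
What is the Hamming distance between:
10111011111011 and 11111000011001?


XOR: 01000011100010
Count of 1s: 5

5


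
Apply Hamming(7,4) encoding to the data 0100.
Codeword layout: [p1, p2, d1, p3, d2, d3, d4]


Parity bits: p1=1, p2=0, p3=1

1001100


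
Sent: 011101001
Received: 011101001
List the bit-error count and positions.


XOR: 000000000

0 errors (received matches sent)


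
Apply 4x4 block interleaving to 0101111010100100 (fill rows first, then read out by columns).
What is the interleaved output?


Matrix:
  0101
  1110
  1010
  0100
Read columns: 0110110101101000

0110110101101000


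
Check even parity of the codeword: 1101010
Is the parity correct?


Number of 1s: 4

Yes, parity is correct (4 ones)


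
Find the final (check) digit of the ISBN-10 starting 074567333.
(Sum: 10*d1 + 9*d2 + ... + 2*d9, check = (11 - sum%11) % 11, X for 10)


Weighted sum: 228
228 mod 11 = 8

Check digit: 3


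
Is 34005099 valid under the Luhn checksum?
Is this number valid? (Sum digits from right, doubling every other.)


Luhn sum = 29
29 mod 10 = 9

Invalid (Luhn sum mod 10 = 9)


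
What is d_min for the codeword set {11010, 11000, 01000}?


Comparing all pairs, minimum distance: 1
Can detect 0 errors, correct 0 errors

1


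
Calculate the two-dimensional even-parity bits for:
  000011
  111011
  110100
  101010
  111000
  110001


Row parities: 011111
Column parities: 101111

Row P: 011111, Col P: 101111, Corner: 1


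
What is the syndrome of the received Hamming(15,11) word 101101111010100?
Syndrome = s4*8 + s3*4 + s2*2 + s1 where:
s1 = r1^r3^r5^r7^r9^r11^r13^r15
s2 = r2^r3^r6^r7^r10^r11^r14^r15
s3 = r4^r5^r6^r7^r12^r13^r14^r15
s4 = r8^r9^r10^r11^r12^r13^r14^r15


s1=0, s2=0, s3=0, s4=0

Syndrome = 0 (no error)


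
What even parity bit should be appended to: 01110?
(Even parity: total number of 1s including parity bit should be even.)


Number of 1s in data: 3
Parity bit: 1

1


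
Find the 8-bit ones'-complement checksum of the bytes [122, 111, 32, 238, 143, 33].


Sum = 679 mod 256 = 167
Complement = 88

88


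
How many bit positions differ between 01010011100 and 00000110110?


XOR: 01010101010
Count of 1s: 5

5


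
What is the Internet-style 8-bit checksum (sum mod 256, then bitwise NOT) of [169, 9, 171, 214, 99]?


Sum = 662 mod 256 = 150
Complement = 105

105


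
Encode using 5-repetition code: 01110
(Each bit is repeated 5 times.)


Each bit -> 5 copies

0000011111111111111100000


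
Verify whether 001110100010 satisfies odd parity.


Number of 1s: 5

Yes, parity is correct (5 ones)


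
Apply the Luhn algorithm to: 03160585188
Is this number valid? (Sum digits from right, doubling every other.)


Luhn sum = 36
36 mod 10 = 6

Invalid (Luhn sum mod 10 = 6)


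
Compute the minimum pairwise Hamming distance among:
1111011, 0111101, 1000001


Comparing all pairs, minimum distance: 3
Can detect 2 errors, correct 1 errors

3


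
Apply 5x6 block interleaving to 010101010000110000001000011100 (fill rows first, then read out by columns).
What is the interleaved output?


Matrix:
  010101
  010000
  110000
  001000
  011100
Read columns: 001001110100011100010000010000

001001110100011100010000010000


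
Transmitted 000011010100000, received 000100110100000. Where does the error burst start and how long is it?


XOR: 000111100000000

Burst at position 3, length 4


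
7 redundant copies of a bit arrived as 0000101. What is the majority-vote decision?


Ones: 2 out of 7
Threshold: 4

0 (2/7 voted 1)


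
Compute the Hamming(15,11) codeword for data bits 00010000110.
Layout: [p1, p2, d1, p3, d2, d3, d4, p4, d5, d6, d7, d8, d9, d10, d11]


Parity bits: p1=0, p2=0, p3=1, p4=0

000100100000110


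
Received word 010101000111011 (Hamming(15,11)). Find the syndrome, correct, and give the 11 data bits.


Syndrome = 12: error at position 12

Data: 00100110011 (corrected bit 12)


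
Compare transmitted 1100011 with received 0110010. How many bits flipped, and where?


XOR: 1010001

3 error(s) at position(s): 0, 2, 6


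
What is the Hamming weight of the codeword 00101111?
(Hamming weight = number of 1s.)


Counting 1s in 00101111

5


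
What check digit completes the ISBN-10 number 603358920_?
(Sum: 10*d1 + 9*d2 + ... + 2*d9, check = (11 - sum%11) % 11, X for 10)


Weighted sum: 217
217 mod 11 = 8

Check digit: 3


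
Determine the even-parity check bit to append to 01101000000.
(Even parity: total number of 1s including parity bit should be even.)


Number of 1s in data: 3
Parity bit: 1

1


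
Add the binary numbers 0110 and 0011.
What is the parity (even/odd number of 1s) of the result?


0110 = 6
0011 = 3
Sum = 9 = 1001
1s count = 2

even parity (2 ones in 1001)


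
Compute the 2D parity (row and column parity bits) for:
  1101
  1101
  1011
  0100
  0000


Row parities: 11110
Column parities: 1111

Row P: 11110, Col P: 1111, Corner: 0


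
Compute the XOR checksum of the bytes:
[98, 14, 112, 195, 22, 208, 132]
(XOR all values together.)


XOR chain: 98 ^ 14 ^ 112 ^ 195 ^ 22 ^ 208 ^ 132 = 157

157


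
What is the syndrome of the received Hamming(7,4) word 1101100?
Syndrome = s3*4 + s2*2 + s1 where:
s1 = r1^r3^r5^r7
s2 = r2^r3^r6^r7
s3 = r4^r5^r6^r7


s1=0, s2=1, s3=0

Syndrome = 2 (error at position 2)


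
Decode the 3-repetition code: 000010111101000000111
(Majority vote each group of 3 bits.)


Groups: 000, 010, 111, 101, 000, 000, 111
Majority votes: 0011001

0011001


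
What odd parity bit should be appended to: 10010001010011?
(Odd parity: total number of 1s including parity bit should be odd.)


Number of 1s in data: 6
Parity bit: 1

1


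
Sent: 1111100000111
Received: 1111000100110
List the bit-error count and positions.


XOR: 0000100100001

3 error(s) at position(s): 4, 7, 12


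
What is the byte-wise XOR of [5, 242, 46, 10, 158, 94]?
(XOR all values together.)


XOR chain: 5 ^ 242 ^ 46 ^ 10 ^ 158 ^ 94 = 19

19


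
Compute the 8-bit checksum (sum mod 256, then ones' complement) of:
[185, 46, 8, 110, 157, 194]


Sum = 700 mod 256 = 188
Complement = 67

67


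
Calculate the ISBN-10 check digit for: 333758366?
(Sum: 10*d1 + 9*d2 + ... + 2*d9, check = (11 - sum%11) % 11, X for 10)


Weighted sum: 242
242 mod 11 = 0

Check digit: 0


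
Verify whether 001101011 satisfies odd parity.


Number of 1s: 5

Yes, parity is correct (5 ones)


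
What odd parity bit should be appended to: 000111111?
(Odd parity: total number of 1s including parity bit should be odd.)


Number of 1s in data: 6
Parity bit: 1

1


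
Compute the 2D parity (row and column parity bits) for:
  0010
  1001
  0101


Row parities: 100
Column parities: 1110

Row P: 100, Col P: 1110, Corner: 1


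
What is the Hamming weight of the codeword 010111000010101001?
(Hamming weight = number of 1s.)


Counting 1s in 010111000010101001

8


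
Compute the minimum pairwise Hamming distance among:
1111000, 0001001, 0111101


Comparing all pairs, minimum distance: 3
Can detect 2 errors, correct 1 errors

3


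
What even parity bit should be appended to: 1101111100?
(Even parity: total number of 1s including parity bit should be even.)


Number of 1s in data: 7
Parity bit: 1

1


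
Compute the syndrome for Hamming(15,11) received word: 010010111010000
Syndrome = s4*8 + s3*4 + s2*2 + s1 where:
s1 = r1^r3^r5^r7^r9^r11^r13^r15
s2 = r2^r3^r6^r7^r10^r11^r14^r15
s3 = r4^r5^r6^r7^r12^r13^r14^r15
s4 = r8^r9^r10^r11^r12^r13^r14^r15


s1=0, s2=1, s3=0, s4=1

Syndrome = 10 (error at position 10)


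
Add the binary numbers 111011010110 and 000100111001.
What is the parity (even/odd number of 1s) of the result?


111011010110 = 3798
000100111001 = 313
Sum = 4111 = 1000000001111
1s count = 5

odd parity (5 ones in 1000000001111)


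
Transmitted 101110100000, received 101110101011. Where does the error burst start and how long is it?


XOR: 000000001011

Burst at position 8, length 4


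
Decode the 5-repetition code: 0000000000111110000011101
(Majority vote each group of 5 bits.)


Groups: 00000, 00000, 11111, 00000, 11101
Majority votes: 00101

00101


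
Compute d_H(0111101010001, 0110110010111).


XOR: 0001011000110
Count of 1s: 5

5


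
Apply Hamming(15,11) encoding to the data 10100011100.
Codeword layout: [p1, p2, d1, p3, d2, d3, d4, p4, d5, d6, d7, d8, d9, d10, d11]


Parity bits: p1=1, p2=1, p3=1, p4=1

111101010011100


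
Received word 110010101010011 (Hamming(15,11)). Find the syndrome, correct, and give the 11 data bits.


Syndrome = 2: error at position 2

Data: 01011010011 (corrected bit 2)


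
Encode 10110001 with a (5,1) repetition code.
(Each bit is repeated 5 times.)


Each bit -> 5 copies

1111100000111111111100000000000000011111


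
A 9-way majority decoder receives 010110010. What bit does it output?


Ones: 4 out of 9
Threshold: 5

0 (4/9 voted 1)


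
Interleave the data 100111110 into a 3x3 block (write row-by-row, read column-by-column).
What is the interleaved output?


Matrix:
  100
  111
  110
Read columns: 111011010

111011010


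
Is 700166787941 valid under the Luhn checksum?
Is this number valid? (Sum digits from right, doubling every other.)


Luhn sum = 51
51 mod 10 = 1

Invalid (Luhn sum mod 10 = 1)


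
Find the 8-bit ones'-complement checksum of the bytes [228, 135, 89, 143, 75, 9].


Sum = 679 mod 256 = 167
Complement = 88

88


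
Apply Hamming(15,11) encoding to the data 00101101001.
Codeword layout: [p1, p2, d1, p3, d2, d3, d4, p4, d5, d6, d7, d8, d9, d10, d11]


Parity bits: p1=0, p2=1, p3=1, p4=0

010101001101001


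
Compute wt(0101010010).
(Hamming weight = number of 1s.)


Counting 1s in 0101010010

4


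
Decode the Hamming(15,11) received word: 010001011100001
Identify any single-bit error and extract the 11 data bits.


Syndrome = 0: no error detected

Data: 00101100001 (no errors)


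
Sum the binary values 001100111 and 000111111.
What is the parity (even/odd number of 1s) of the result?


001100111 = 103
000111111 = 63
Sum = 166 = 10100110
1s count = 4

even parity (4 ones in 10100110)


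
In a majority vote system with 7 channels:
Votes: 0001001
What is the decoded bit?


Ones: 2 out of 7
Threshold: 4

0 (2/7 voted 1)


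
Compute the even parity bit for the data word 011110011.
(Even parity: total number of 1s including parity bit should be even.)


Number of 1s in data: 6
Parity bit: 0

0


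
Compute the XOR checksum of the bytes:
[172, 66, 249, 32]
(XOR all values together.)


XOR chain: 172 ^ 66 ^ 249 ^ 32 = 55

55


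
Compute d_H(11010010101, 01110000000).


XOR: 10100010101
Count of 1s: 5

5


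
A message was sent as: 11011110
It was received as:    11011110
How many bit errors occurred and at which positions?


XOR: 00000000

0 errors (received matches sent)


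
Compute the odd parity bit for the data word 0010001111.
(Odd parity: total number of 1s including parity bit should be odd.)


Number of 1s in data: 5
Parity bit: 0

0


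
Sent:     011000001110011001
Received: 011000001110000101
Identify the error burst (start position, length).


XOR: 000000000000011100

Burst at position 13, length 3


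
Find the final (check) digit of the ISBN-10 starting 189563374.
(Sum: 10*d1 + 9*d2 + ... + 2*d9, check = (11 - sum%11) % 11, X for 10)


Weighted sum: 281
281 mod 11 = 6

Check digit: 5


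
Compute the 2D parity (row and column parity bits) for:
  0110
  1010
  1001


Row parities: 000
Column parities: 0101

Row P: 000, Col P: 0101, Corner: 0


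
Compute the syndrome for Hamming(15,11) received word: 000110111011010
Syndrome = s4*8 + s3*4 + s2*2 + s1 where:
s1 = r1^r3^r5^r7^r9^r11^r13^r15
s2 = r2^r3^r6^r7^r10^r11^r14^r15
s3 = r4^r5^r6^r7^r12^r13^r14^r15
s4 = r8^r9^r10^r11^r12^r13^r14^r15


s1=0, s2=1, s3=1, s4=1

Syndrome = 14 (error at position 14)


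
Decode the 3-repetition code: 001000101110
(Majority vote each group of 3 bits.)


Groups: 001, 000, 101, 110
Majority votes: 0011

0011


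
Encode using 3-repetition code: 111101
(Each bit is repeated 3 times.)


Each bit -> 3 copies

111111111111000111


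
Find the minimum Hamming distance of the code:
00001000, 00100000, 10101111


Comparing all pairs, minimum distance: 2
Can detect 1 errors, correct 0 errors

2


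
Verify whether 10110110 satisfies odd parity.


Number of 1s: 5

Yes, parity is correct (5 ones)


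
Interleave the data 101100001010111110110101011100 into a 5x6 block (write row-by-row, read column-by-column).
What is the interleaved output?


Matrix:
  101100
  001010
  111110
  110101
  011100
Read columns: 101100011111101101110110000010

101100011111101101110110000010


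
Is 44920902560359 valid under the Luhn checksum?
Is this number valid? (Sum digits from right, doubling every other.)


Luhn sum = 54
54 mod 10 = 4

Invalid (Luhn sum mod 10 = 4)


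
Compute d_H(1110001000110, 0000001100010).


XOR: 1110000100100
Count of 1s: 5

5


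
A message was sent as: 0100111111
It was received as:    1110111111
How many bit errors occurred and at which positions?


XOR: 1010000000

2 error(s) at position(s): 0, 2


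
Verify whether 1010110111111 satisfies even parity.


Number of 1s: 10

Yes, parity is correct (10 ones)


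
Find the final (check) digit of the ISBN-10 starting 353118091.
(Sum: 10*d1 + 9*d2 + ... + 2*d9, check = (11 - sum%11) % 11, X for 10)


Weighted sum: 181
181 mod 11 = 5

Check digit: 6


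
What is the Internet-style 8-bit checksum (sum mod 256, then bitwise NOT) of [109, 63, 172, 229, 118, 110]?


Sum = 801 mod 256 = 33
Complement = 222

222


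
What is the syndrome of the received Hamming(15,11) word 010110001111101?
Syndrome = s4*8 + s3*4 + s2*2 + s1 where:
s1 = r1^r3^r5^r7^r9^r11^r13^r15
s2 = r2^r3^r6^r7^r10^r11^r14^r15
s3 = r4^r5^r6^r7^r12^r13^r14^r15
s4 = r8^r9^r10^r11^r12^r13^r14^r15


s1=1, s2=0, s3=1, s4=0

Syndrome = 5 (error at position 5)


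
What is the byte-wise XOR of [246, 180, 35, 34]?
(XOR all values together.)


XOR chain: 246 ^ 180 ^ 35 ^ 34 = 67

67


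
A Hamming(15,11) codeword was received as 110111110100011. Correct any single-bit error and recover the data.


Syndrome = 0: no error detected

Data: 01110100011 (no errors)


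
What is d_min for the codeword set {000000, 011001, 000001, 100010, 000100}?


Comparing all pairs, minimum distance: 1
Can detect 0 errors, correct 0 errors

1


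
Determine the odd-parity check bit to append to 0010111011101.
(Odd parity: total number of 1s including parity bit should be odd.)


Number of 1s in data: 8
Parity bit: 1

1


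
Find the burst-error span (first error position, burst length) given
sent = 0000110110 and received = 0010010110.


XOR: 0010100000

Burst at position 2, length 3


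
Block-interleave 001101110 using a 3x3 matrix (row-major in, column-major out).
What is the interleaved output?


Matrix:
  001
  101
  110
Read columns: 011001110

011001110


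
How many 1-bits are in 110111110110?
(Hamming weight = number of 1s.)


Counting 1s in 110111110110

9


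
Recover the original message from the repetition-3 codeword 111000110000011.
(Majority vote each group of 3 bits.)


Groups: 111, 000, 110, 000, 011
Majority votes: 10101

10101


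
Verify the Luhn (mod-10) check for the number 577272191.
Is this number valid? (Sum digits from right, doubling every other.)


Luhn sum = 43
43 mod 10 = 3

Invalid (Luhn sum mod 10 = 3)


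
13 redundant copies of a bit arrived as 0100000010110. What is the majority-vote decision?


Ones: 4 out of 13
Threshold: 7

0 (4/13 voted 1)


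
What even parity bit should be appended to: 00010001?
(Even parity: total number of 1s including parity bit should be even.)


Number of 1s in data: 2
Parity bit: 0

0


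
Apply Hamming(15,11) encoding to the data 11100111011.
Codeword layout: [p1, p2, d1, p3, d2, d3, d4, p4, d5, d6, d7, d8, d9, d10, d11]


Parity bits: p1=0, p2=0, p3=1, p4=1

001111010111011


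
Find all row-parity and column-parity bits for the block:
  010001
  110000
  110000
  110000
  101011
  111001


Row parities: 000000
Column parities: 110011

Row P: 000000, Col P: 110011, Corner: 0


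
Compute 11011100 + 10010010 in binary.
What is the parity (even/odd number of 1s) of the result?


11011100 = 220
10010010 = 146
Sum = 366 = 101101110
1s count = 6

even parity (6 ones in 101101110)


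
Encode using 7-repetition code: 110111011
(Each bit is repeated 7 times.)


Each bit -> 7 copies

111111111111110000000111111111111111111111000000011111111111111


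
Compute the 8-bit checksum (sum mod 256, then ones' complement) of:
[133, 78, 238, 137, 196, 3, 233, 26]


Sum = 1044 mod 256 = 20
Complement = 235

235


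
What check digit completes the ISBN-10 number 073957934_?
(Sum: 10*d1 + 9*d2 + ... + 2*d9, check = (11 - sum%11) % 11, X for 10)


Weighted sum: 268
268 mod 11 = 4

Check digit: 7


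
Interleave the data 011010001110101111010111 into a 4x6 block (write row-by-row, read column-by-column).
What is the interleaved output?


Matrix:
  011010
  001110
  101111
  010111
Read columns: 001010011110011111110011

001010011110011111110011


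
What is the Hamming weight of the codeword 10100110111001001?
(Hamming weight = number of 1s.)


Counting 1s in 10100110111001001

9


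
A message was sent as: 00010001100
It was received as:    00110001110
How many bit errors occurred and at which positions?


XOR: 00100000010

2 error(s) at position(s): 2, 9


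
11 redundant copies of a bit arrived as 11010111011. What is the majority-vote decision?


Ones: 8 out of 11
Threshold: 6

1 (8/11 voted 1)


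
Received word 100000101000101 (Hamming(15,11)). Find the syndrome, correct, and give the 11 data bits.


Syndrome = 13: error at position 13

Data: 00011000001 (corrected bit 13)


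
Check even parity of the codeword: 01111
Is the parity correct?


Number of 1s: 4

Yes, parity is correct (4 ones)


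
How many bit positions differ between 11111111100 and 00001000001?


XOR: 11110111101
Count of 1s: 9

9


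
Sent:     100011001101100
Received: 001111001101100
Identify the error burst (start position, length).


XOR: 101100000000000

Burst at position 0, length 4


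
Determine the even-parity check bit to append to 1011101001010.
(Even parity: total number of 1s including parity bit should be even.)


Number of 1s in data: 7
Parity bit: 1

1


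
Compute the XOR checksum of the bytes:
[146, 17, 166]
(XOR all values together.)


XOR chain: 146 ^ 17 ^ 166 = 37

37


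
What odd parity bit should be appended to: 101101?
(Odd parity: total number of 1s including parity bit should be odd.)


Number of 1s in data: 4
Parity bit: 1

1


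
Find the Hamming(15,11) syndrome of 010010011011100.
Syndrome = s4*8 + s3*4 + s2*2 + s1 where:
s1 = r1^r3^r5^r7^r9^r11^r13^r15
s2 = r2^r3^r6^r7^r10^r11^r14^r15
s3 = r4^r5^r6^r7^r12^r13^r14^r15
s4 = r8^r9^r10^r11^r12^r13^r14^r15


s1=0, s2=0, s3=1, s4=1

Syndrome = 12 (error at position 12)


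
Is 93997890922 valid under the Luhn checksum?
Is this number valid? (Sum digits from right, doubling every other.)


Luhn sum = 71
71 mod 10 = 1

Invalid (Luhn sum mod 10 = 1)


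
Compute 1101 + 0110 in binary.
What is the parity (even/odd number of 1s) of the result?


1101 = 13
0110 = 6
Sum = 19 = 10011
1s count = 3

odd parity (3 ones in 10011)


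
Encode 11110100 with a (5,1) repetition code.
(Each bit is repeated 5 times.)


Each bit -> 5 copies

1111111111111111111100000111110000000000


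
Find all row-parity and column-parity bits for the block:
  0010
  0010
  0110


Row parities: 110
Column parities: 0110

Row P: 110, Col P: 0110, Corner: 0


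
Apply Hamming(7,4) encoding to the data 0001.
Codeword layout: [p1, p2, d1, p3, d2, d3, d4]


Parity bits: p1=1, p2=1, p3=1

1101001


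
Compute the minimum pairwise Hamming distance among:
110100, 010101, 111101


Comparing all pairs, minimum distance: 2
Can detect 1 errors, correct 0 errors

2


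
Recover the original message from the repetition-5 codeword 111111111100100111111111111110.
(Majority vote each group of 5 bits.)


Groups: 11111, 11111, 00100, 11111, 11111, 11110
Majority votes: 110111

110111


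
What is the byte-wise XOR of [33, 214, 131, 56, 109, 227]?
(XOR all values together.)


XOR chain: 33 ^ 214 ^ 131 ^ 56 ^ 109 ^ 227 = 194

194


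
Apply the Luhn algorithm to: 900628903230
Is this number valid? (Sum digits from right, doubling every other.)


Luhn sum = 50
50 mod 10 = 0

Valid (Luhn sum mod 10 = 0)


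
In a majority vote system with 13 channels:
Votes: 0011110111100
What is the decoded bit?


Ones: 8 out of 13
Threshold: 7

1 (8/13 voted 1)


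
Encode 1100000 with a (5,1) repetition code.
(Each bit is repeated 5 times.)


Each bit -> 5 copies

11111111110000000000000000000000000


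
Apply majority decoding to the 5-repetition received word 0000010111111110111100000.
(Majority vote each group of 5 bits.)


Groups: 00000, 10111, 11111, 01111, 00000
Majority votes: 01110

01110


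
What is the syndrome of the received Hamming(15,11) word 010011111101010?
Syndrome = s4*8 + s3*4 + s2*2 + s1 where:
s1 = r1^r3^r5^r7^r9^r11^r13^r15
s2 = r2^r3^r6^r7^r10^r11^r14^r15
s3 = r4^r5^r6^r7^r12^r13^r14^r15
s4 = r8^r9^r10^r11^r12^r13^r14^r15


s1=1, s2=1, s3=1, s4=1

Syndrome = 15 (error at position 15)


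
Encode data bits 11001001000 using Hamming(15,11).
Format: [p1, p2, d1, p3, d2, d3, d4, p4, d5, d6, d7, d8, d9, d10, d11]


Parity bits: p1=1, p2=1, p3=0, p4=0

111010001001000


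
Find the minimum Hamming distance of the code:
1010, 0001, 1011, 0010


Comparing all pairs, minimum distance: 1
Can detect 0 errors, correct 0 errors

1


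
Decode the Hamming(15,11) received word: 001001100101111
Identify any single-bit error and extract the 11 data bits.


Syndrome = 8: error at position 8

Data: 10110101111 (corrected bit 8)


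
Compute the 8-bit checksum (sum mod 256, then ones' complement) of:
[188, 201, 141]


Sum = 530 mod 256 = 18
Complement = 237

237


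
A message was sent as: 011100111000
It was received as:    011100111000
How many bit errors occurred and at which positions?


XOR: 000000000000

0 errors (received matches sent)


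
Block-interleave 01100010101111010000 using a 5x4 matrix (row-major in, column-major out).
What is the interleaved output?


Matrix:
  0110
  0010
  1011
  1101
  0000
Read columns: 00110100101110000110

00110100101110000110


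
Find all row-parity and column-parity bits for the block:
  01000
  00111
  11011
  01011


Row parities: 1101
Column parities: 11111

Row P: 1101, Col P: 11111, Corner: 1


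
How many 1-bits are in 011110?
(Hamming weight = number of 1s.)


Counting 1s in 011110

4


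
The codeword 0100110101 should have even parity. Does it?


Number of 1s: 5

No, parity error (5 ones)


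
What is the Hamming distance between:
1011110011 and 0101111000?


XOR: 1110001011
Count of 1s: 6

6


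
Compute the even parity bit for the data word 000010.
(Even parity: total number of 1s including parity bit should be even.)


Number of 1s in data: 1
Parity bit: 1

1


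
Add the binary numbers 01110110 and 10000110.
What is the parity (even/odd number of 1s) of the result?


01110110 = 118
10000110 = 134
Sum = 252 = 11111100
1s count = 6

even parity (6 ones in 11111100)


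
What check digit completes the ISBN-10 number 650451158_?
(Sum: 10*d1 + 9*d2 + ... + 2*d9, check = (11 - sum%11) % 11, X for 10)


Weighted sum: 203
203 mod 11 = 5

Check digit: 6


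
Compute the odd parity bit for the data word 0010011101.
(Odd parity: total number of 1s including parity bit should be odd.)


Number of 1s in data: 5
Parity bit: 0

0


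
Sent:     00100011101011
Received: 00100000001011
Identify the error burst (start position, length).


XOR: 00000011100000

Burst at position 6, length 3


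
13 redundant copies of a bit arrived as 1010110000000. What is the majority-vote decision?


Ones: 4 out of 13
Threshold: 7

0 (4/13 voted 1)


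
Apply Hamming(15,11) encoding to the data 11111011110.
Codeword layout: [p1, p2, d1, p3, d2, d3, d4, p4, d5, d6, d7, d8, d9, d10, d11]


Parity bits: p1=0, p2=1, p3=0, p4=1

011011111011110


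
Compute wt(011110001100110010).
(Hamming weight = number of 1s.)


Counting 1s in 011110001100110010

9


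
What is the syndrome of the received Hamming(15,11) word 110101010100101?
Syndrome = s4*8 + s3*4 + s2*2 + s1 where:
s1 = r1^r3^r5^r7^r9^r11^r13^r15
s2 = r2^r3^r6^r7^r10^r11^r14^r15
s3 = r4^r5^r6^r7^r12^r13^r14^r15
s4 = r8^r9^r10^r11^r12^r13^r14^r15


s1=1, s2=0, s3=0, s4=0

Syndrome = 1 (error at position 1)


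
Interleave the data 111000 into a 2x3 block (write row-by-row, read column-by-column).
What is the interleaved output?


Matrix:
  111
  000
Read columns: 101010

101010


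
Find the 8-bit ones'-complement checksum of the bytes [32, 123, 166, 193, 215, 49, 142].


Sum = 920 mod 256 = 152
Complement = 103

103


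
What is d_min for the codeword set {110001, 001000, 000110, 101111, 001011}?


Comparing all pairs, minimum distance: 2
Can detect 1 errors, correct 0 errors

2


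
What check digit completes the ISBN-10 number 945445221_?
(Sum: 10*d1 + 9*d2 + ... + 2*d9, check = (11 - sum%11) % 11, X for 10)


Weighted sum: 259
259 mod 11 = 6

Check digit: 5


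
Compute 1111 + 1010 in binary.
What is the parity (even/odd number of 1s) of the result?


1111 = 15
1010 = 10
Sum = 25 = 11001
1s count = 3

odd parity (3 ones in 11001)


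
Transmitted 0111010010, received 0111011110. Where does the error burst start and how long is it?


XOR: 0000001100

Burst at position 6, length 2


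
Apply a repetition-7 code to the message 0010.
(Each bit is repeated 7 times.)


Each bit -> 7 copies

0000000000000011111110000000


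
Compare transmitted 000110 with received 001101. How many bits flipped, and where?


XOR: 001011

3 error(s) at position(s): 2, 4, 5


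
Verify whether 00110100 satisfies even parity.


Number of 1s: 3

No, parity error (3 ones)


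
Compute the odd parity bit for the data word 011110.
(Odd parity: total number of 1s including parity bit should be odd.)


Number of 1s in data: 4
Parity bit: 1

1


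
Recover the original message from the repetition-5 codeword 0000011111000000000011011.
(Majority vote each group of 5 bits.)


Groups: 00000, 11111, 00000, 00000, 11011
Majority votes: 01001

01001


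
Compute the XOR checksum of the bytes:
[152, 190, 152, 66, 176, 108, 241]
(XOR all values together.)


XOR chain: 152 ^ 190 ^ 152 ^ 66 ^ 176 ^ 108 ^ 241 = 209

209


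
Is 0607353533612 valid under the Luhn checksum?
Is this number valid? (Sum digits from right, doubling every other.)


Luhn sum = 35
35 mod 10 = 5

Invalid (Luhn sum mod 10 = 5)


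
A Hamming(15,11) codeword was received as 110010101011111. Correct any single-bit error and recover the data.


Syndrome = 3: error at position 3

Data: 11011011111 (corrected bit 3)


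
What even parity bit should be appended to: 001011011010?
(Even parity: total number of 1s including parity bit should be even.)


Number of 1s in data: 6
Parity bit: 0

0


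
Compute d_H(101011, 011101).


XOR: 110110
Count of 1s: 4

4


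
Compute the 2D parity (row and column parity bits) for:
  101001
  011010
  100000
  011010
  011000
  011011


Row parities: 111100
Column parities: 001010

Row P: 111100, Col P: 001010, Corner: 0


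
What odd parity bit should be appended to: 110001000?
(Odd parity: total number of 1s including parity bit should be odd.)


Number of 1s in data: 3
Parity bit: 0

0


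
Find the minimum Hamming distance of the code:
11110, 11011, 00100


Comparing all pairs, minimum distance: 2
Can detect 1 errors, correct 0 errors

2


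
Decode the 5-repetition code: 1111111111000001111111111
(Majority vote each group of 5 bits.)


Groups: 11111, 11111, 00000, 11111, 11111
Majority votes: 11011

11011


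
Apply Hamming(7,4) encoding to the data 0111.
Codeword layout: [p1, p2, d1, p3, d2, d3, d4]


Parity bits: p1=0, p2=0, p3=1

0001111


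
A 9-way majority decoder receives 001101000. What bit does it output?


Ones: 3 out of 9
Threshold: 5

0 (3/9 voted 1)


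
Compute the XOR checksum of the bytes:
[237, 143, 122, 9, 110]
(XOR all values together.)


XOR chain: 237 ^ 143 ^ 122 ^ 9 ^ 110 = 127

127


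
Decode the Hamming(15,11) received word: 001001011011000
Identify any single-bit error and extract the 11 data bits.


Syndrome = 3: error at position 3

Data: 00101011000 (corrected bit 3)


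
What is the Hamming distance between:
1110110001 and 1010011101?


XOR: 0100101100
Count of 1s: 4

4


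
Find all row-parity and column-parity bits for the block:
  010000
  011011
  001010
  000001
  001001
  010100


Row parities: 100100
Column parities: 011101

Row P: 100100, Col P: 011101, Corner: 0


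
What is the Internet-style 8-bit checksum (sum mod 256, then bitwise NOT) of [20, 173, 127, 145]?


Sum = 465 mod 256 = 209
Complement = 46

46


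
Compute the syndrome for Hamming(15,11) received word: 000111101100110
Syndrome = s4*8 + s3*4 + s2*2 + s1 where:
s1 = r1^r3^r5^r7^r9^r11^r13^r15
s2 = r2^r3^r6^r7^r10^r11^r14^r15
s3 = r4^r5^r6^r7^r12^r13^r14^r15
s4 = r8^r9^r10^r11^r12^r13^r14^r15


s1=0, s2=0, s3=0, s4=0

Syndrome = 0 (no error)


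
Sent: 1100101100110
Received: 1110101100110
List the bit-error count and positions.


XOR: 0010000000000

1 error(s) at position(s): 2


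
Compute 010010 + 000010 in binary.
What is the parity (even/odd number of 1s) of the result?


010010 = 18
000010 = 2
Sum = 20 = 10100
1s count = 2

even parity (2 ones in 10100)


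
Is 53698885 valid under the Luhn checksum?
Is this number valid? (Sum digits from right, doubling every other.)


Luhn sum = 43
43 mod 10 = 3

Invalid (Luhn sum mod 10 = 3)


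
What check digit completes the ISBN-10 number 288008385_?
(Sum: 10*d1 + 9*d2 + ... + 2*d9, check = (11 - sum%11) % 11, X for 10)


Weighted sum: 242
242 mod 11 = 0

Check digit: 0


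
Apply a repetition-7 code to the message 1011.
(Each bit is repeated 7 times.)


Each bit -> 7 copies

1111111000000011111111111111


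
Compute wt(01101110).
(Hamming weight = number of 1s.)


Counting 1s in 01101110

5


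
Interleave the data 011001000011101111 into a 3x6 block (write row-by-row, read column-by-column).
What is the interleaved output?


Matrix:
  011001
  000011
  101111
Read columns: 001100101001011111

001100101001011111


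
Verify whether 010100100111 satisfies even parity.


Number of 1s: 6

Yes, parity is correct (6 ones)


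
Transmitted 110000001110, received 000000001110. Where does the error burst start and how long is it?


XOR: 110000000000

Burst at position 0, length 2


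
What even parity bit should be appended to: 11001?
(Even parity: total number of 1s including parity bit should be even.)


Number of 1s in data: 3
Parity bit: 1

1


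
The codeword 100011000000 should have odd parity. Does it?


Number of 1s: 3

Yes, parity is correct (3 ones)


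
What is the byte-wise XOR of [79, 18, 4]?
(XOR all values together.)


XOR chain: 79 ^ 18 ^ 4 = 89

89


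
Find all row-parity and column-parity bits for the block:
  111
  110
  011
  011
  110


Row parities: 10000
Column parities: 111

Row P: 10000, Col P: 111, Corner: 1


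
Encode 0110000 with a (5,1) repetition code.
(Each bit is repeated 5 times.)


Each bit -> 5 copies

00000111111111100000000000000000000


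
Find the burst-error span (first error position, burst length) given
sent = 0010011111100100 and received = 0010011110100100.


XOR: 0000000001000000

Burst at position 9, length 1


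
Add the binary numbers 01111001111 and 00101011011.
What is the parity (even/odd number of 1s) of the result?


01111001111 = 975
00101011011 = 347
Sum = 1322 = 10100101010
1s count = 5

odd parity (5 ones in 10100101010)


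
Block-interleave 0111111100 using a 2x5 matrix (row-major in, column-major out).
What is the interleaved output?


Matrix:
  01111
  11100
Read columns: 0111111010

0111111010


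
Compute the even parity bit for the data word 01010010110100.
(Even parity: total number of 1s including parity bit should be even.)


Number of 1s in data: 6
Parity bit: 0

0


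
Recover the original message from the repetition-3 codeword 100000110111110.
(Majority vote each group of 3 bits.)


Groups: 100, 000, 110, 111, 110
Majority votes: 00111

00111


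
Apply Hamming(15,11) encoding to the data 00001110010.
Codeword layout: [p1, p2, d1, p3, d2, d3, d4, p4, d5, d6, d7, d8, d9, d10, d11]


Parity bits: p1=0, p2=1, p3=1, p4=0

010100001110010


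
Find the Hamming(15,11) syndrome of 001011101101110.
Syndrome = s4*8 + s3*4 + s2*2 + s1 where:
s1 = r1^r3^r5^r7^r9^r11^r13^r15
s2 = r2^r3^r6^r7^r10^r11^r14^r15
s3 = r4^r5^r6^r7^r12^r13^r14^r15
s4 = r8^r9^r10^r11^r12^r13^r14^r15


s1=1, s2=1, s3=0, s4=1

Syndrome = 11 (error at position 11)


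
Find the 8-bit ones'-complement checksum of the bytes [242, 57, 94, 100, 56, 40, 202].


Sum = 791 mod 256 = 23
Complement = 232

232


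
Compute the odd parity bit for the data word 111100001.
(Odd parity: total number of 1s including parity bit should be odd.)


Number of 1s in data: 5
Parity bit: 0

0


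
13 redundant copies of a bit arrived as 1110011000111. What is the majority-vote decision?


Ones: 8 out of 13
Threshold: 7

1 (8/13 voted 1)


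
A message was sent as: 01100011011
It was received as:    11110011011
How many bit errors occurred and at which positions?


XOR: 10010000000

2 error(s) at position(s): 0, 3


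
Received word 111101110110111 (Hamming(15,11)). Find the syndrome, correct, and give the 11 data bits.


Syndrome = 0: no error detected

Data: 10110110111 (no errors)


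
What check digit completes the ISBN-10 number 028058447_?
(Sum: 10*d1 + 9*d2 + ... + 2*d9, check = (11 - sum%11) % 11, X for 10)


Weighted sum: 194
194 mod 11 = 7

Check digit: 4


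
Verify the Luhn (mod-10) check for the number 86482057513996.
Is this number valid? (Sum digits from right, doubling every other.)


Luhn sum = 73
73 mod 10 = 3

Invalid (Luhn sum mod 10 = 3)


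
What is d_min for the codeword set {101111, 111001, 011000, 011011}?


Comparing all pairs, minimum distance: 2
Can detect 1 errors, correct 0 errors

2


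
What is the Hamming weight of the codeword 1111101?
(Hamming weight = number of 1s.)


Counting 1s in 1111101

6


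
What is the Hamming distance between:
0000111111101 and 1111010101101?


XOR: 1111101010000
Count of 1s: 7

7


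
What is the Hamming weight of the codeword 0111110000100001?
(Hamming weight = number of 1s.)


Counting 1s in 0111110000100001

7


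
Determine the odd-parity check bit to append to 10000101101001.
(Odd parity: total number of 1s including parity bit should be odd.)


Number of 1s in data: 6
Parity bit: 1

1


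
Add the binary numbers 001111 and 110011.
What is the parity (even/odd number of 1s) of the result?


001111 = 15
110011 = 51
Sum = 66 = 1000010
1s count = 2

even parity (2 ones in 1000010)


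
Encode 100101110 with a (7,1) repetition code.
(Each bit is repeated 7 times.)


Each bit -> 7 copies

111111100000000000000111111100000001111111111111111111110000000


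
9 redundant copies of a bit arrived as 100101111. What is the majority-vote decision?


Ones: 6 out of 9
Threshold: 5

1 (6/9 voted 1)


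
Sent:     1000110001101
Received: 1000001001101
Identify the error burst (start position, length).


XOR: 0000111000000

Burst at position 4, length 3


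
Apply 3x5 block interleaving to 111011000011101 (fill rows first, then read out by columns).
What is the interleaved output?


Matrix:
  11101
  10000
  11101
Read columns: 111101101000101

111101101000101


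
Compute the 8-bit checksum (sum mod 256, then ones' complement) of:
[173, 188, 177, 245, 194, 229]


Sum = 1206 mod 256 = 182
Complement = 73

73


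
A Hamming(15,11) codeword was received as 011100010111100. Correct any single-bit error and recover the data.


Syndrome = 13: error at position 13

Data: 10000111000 (corrected bit 13)


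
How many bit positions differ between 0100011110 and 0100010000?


XOR: 0000001110
Count of 1s: 3

3


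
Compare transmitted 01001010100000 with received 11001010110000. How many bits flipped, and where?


XOR: 10000000010000

2 error(s) at position(s): 0, 9


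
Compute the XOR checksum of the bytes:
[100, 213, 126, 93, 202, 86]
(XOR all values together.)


XOR chain: 100 ^ 213 ^ 126 ^ 93 ^ 202 ^ 86 = 14

14


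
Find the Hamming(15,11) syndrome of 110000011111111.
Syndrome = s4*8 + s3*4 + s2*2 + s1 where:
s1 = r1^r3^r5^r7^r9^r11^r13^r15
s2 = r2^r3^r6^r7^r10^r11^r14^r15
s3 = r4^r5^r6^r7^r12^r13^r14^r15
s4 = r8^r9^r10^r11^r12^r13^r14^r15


s1=1, s2=1, s3=0, s4=0

Syndrome = 3 (error at position 3)


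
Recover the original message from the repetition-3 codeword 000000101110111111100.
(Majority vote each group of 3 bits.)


Groups: 000, 000, 101, 110, 111, 111, 100
Majority votes: 0011110

0011110


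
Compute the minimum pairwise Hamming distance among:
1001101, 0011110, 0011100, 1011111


Comparing all pairs, minimum distance: 1
Can detect 0 errors, correct 0 errors

1


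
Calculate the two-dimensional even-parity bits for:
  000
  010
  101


Row parities: 010
Column parities: 111

Row P: 010, Col P: 111, Corner: 1


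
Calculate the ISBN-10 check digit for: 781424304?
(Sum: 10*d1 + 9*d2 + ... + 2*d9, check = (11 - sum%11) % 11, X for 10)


Weighted sum: 230
230 mod 11 = 10

Check digit: 1


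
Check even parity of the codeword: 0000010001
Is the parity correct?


Number of 1s: 2

Yes, parity is correct (2 ones)


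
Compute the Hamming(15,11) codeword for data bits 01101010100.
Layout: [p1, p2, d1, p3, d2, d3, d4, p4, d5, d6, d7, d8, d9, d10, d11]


Parity bits: p1=0, p2=0, p3=1, p4=1

000111011010100


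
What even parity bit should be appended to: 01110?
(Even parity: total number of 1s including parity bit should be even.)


Number of 1s in data: 3
Parity bit: 1

1


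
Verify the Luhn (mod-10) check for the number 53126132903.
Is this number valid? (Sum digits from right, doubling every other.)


Luhn sum = 43
43 mod 10 = 3

Invalid (Luhn sum mod 10 = 3)
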